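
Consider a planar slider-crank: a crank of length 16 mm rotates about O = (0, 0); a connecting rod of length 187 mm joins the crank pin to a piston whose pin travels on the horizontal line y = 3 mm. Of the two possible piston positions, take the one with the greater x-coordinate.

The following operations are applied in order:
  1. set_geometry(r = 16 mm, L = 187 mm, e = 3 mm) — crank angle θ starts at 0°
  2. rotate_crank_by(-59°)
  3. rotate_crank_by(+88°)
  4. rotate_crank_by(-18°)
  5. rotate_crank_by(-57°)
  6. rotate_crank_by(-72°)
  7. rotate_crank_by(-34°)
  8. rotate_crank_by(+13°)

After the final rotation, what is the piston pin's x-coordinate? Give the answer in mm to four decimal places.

174.4369

set_geometry: r = 16 mm, L = 187 mm, e = 3 mm; θ ← 0°
rotate_crank_by(-59°): θ ← 0° -59° = -59°
rotate_crank_by(+88°): θ ← -59° +88° = 29°
rotate_crank_by(-18°): θ ← 29° -18° = 11°
rotate_crank_by(-57°): θ ← 11° -57° = -46°
rotate_crank_by(-72°): θ ← -46° -72° = -118°
rotate_crank_by(-34°): θ ← -118° -34° = -152°
rotate_crank_by(+13°): θ ← -152° +13° = -139°
crank pin P = (r cos θ, r sin θ) = (-12.075353, -10.496944)
h = r sin θ − e = -10.496944 − 3 = -13.496944
x = r cos θ + √(L² − h²) = -12.075353 + √(34969.0 − 182.1675) = -12.075353 + 186.512285 = 174.436932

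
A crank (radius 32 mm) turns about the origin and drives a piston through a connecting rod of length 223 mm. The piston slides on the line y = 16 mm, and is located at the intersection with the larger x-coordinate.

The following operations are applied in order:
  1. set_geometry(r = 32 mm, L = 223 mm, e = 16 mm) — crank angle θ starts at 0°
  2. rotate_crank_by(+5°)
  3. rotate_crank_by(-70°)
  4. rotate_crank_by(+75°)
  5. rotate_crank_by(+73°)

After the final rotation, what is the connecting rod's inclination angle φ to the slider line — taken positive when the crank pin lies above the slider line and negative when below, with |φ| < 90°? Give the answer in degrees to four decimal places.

4.0530

set_geometry: r = 32 mm, L = 223 mm, e = 16 mm; θ ← 0°
rotate_crank_by(+5°): θ ← 0° +5° = 5°
rotate_crank_by(-70°): θ ← 5° -70° = -65°
rotate_crank_by(+75°): θ ← -65° +75° = 10°
rotate_crank_by(+73°): θ ← 10° +73° = 83°
crank pin P = (r cos θ, r sin θ) = (3.899819, 31.761477)
h = r sin θ − e = 31.761477 − 16 = 15.761477
sin φ = h / L = 15.761477 / 223 = 0.07067927
φ = arcsin(0.07067927) = 4.053003°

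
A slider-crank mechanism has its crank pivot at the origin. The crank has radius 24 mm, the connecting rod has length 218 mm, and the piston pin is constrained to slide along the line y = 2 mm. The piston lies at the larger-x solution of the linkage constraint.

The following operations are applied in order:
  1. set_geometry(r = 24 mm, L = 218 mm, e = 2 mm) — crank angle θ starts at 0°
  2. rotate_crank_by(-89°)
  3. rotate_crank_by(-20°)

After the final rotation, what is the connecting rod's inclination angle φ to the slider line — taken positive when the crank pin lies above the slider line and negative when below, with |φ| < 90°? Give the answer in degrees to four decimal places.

set_geometry: r = 24 mm, L = 218 mm, e = 2 mm; θ ← 0°
rotate_crank_by(-89°): θ ← 0° -89° = -89°
rotate_crank_by(-20°): θ ← -89° -20° = -109°
crank pin P = (r cos θ, r sin θ) = (-7.813636, -22.692446)
h = r sin θ − e = -22.692446 − 2 = -24.692446
sin φ = h / L = -24.692446 / 218 = -0.11326810
φ = arcsin(-0.11326810) = -6.503742°

-6.5037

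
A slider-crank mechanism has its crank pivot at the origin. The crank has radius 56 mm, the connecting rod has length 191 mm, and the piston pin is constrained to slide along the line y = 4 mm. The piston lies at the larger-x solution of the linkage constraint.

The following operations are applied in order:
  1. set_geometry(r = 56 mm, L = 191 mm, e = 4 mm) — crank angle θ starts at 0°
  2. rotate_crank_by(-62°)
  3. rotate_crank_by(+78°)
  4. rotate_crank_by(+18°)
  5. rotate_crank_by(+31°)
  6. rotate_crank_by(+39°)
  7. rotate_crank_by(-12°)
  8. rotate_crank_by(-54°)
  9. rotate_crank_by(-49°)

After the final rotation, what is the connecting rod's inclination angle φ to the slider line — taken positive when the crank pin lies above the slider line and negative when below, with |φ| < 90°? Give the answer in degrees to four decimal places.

set_geometry: r = 56 mm, L = 191 mm, e = 4 mm; θ ← 0°
rotate_crank_by(-62°): θ ← 0° -62° = -62°
rotate_crank_by(+78°): θ ← -62° +78° = 16°
rotate_crank_by(+18°): θ ← 16° +18° = 34°
rotate_crank_by(+31°): θ ← 34° +31° = 65°
rotate_crank_by(+39°): θ ← 65° +39° = 104°
rotate_crank_by(-12°): θ ← 104° -12° = 92°
rotate_crank_by(-54°): θ ← 92° -54° = 38°
rotate_crank_by(-49°): θ ← 38° -49° = -11°
crank pin P = (r cos θ, r sin θ) = (54.971122, -10.685304)
h = r sin θ − e = -10.685304 − 4 = -14.685304
sin φ = h / L = -14.685304 / 191 = -0.07688641
φ = arcsin(-0.07688641) = -4.409619°

-4.4096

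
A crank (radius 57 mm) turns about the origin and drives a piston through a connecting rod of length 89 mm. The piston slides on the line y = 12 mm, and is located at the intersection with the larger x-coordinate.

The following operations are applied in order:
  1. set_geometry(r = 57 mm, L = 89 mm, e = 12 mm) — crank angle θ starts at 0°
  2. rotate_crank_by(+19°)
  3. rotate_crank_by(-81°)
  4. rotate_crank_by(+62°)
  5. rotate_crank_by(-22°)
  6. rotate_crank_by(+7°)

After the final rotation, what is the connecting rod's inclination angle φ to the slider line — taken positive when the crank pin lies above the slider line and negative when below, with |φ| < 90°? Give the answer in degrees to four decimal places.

set_geometry: r = 57 mm, L = 89 mm, e = 12 mm; θ ← 0°
rotate_crank_by(+19°): θ ← 0° +19° = 19°
rotate_crank_by(-81°): θ ← 19° -81° = -62°
rotate_crank_by(+62°): θ ← -62° +62° = 0°
rotate_crank_by(-22°): θ ← 0° -22° = -22°
rotate_crank_by(+7°): θ ← -22° +7° = -15°
crank pin P = (r cos θ, r sin θ) = (55.057772, -14.752686)
h = r sin θ − e = -14.752686 − 12 = -26.752686
sin φ = h / L = -26.752686 / 89 = -0.30059197
φ = arcsin(-0.30059197) = -17.493162°

-17.4932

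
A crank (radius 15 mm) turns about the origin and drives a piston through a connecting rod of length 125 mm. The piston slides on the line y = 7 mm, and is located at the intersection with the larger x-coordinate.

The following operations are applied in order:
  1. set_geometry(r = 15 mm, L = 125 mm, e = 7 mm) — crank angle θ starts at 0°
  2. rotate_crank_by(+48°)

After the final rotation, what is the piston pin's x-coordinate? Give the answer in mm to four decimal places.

134.9681

set_geometry: r = 15 mm, L = 125 mm, e = 7 mm; θ ← 0°
rotate_crank_by(+48°): θ ← 0° +48° = 48°
crank pin P = (r cos θ, r sin θ) = (10.036959, 11.147172)
h = r sin θ − e = 11.147172 − 7 = 4.147172
x = r cos θ + √(L² − h²) = 10.036959 + √(15625.0 − 17.1990) = 10.036959 + 124.931185 = 134.968144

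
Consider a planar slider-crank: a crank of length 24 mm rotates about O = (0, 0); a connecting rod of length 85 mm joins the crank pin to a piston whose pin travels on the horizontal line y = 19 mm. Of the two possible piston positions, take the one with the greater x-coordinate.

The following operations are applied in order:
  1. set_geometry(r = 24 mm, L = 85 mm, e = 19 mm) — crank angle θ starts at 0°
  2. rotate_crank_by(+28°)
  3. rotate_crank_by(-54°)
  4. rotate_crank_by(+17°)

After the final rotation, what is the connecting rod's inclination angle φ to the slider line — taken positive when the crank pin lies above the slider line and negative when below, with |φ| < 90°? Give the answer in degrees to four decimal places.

set_geometry: r = 24 mm, L = 85 mm, e = 19 mm; θ ← 0°
rotate_crank_by(+28°): θ ← 0° +28° = 28°
rotate_crank_by(-54°): θ ← 28° -54° = -26°
rotate_crank_by(+17°): θ ← -26° +17° = -9°
crank pin P = (r cos θ, r sin θ) = (23.704520, -3.754427)
h = r sin θ − e = -3.754427 − 19 = -22.754427
sin φ = h / L = -22.754427 / 85 = -0.26769914
φ = arcsin(-0.26769914) = -15.527398°

-15.5274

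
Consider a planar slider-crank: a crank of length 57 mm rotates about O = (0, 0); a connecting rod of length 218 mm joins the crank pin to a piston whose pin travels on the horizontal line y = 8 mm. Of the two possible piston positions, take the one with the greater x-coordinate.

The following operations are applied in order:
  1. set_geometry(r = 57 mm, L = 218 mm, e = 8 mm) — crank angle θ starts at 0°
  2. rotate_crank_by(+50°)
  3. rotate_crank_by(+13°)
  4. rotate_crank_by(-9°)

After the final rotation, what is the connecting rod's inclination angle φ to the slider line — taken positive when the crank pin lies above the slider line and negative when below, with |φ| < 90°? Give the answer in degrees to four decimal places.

set_geometry: r = 57 mm, L = 218 mm, e = 8 mm; θ ← 0°
rotate_crank_by(+50°): θ ← 0° +50° = 50°
rotate_crank_by(+13°): θ ← 50° +13° = 63°
rotate_crank_by(-9°): θ ← 63° -9° = 54°
crank pin P = (r cos θ, r sin θ) = (33.503759, 46.113969)
h = r sin θ − e = 46.113969 − 8 = 38.113969
sin φ = h / L = 38.113969 / 218 = 0.17483472
φ = arcsin(0.17483472) = 10.069040°

10.0690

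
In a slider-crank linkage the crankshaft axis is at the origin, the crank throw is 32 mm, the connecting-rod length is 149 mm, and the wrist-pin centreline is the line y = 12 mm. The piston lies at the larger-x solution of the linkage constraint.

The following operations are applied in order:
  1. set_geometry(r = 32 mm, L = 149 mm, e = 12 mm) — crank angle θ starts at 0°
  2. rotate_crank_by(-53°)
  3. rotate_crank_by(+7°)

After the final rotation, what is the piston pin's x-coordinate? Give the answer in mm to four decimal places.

set_geometry: r = 32 mm, L = 149 mm, e = 12 mm; θ ← 0°
rotate_crank_by(-53°): θ ← 0° -53° = -53°
rotate_crank_by(+7°): θ ← -53° +7° = -46°
crank pin P = (r cos θ, r sin θ) = (22.229068, -23.018874)
h = r sin θ − e = -23.018874 − 12 = -35.018874
x = r cos θ + √(L² − h²) = 22.229068 + √(22201.0 − 1226.3215) = 22.229068 + 144.826374 = 167.055441

167.0554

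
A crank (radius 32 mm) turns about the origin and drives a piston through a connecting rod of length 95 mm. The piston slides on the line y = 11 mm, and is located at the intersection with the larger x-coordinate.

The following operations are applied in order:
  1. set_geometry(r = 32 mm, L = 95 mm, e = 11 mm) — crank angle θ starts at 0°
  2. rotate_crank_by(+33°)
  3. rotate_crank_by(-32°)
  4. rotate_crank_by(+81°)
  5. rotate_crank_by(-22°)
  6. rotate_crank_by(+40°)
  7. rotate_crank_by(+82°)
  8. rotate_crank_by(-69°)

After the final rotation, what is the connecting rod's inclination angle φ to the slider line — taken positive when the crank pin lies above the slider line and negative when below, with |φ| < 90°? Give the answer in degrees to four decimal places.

11.2024

set_geometry: r = 32 mm, L = 95 mm, e = 11 mm; θ ← 0°
rotate_crank_by(+33°): θ ← 0° +33° = 33°
rotate_crank_by(-32°): θ ← 33° -32° = 1°
rotate_crank_by(+81°): θ ← 1° +81° = 82°
rotate_crank_by(-22°): θ ← 82° -22° = 60°
rotate_crank_by(+40°): θ ← 60° +40° = 100°
rotate_crank_by(+82°): θ ← 100° +82° = 182°
rotate_crank_by(-69°): θ ← 182° -69° = 113°
crank pin P = (r cos θ, r sin θ) = (-12.503396, 29.456155)
h = r sin θ − e = 29.456155 − 11 = 18.456155
sin φ = h / L = 18.456155 / 95 = 0.19427532
φ = arcsin(0.19427532) = 11.202393°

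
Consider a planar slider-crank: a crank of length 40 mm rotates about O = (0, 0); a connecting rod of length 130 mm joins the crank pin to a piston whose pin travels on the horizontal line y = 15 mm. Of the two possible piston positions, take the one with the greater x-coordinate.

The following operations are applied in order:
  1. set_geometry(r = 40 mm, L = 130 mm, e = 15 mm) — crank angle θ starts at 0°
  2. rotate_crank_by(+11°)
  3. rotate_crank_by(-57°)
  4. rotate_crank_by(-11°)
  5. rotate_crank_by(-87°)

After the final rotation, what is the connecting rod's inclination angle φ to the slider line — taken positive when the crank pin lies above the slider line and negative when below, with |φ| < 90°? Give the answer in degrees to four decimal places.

-17.2320

set_geometry: r = 40 mm, L = 130 mm, e = 15 mm; θ ← 0°
rotate_crank_by(+11°): θ ← 0° +11° = 11°
rotate_crank_by(-57°): θ ← 11° -57° = -46°
rotate_crank_by(-11°): θ ← -46° -11° = -57°
rotate_crank_by(-87°): θ ← -57° -87° = -144°
crank pin P = (r cos θ, r sin θ) = (-32.360680, -23.511410)
h = r sin θ − e = -23.511410 − 15 = -38.511410
sin φ = h / L = -38.511410 / 130 = -0.29624162
φ = arcsin(-0.29624162) = -17.232005°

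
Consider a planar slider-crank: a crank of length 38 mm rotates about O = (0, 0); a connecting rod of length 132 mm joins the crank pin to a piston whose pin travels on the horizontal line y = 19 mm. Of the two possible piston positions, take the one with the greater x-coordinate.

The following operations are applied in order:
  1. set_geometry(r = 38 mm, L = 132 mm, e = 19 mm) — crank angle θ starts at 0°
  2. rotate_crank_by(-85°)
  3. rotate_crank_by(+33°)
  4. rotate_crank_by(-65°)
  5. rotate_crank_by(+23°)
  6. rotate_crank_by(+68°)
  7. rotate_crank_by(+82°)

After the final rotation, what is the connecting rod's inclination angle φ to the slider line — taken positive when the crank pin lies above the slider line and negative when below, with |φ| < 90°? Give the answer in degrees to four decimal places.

set_geometry: r = 38 mm, L = 132 mm, e = 19 mm; θ ← 0°
rotate_crank_by(-85°): θ ← 0° -85° = -85°
rotate_crank_by(+33°): θ ← -85° +33° = -52°
rotate_crank_by(-65°): θ ← -52° -65° = -117°
rotate_crank_by(+23°): θ ← -117° +23° = -94°
rotate_crank_by(+68°): θ ← -94° +68° = -26°
rotate_crank_by(+82°): θ ← -26° +82° = 56°
crank pin P = (r cos θ, r sin θ) = (21.249330, 31.503428)
h = r sin θ − e = 31.503428 − 19 = 12.503428
sin φ = h / L = 12.503428 / 132 = 0.09472294
φ = arcsin(0.09472294) = 5.435373°

5.4354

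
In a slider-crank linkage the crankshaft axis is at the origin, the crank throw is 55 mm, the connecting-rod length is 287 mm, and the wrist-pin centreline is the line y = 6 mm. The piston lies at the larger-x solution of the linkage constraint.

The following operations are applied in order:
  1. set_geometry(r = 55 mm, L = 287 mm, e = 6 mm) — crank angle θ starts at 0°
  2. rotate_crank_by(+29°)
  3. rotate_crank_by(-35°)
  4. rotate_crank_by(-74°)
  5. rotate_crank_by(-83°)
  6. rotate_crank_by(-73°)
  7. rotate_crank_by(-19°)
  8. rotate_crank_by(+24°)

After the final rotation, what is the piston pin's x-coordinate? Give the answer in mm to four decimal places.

250.0257

set_geometry: r = 55 mm, L = 287 mm, e = 6 mm; θ ← 0°
rotate_crank_by(+29°): θ ← 0° +29° = 29°
rotate_crank_by(-35°): θ ← 29° -35° = -6°
rotate_crank_by(-74°): θ ← -6° -74° = -80°
rotate_crank_by(-83°): θ ← -80° -83° = -163°
rotate_crank_by(-73°): θ ← -163° -73° = -236°
rotate_crank_by(-19°): θ ← -236° -19° = -255°
rotate_crank_by(+24°): θ ← -255° +24° = -231°
crank pin P = (r cos θ, r sin θ) = (-34.612622, 42.743028)
h = r sin θ − e = 42.743028 − 6 = 36.743028
x = r cos θ + √(L² − h²) = -34.612622 + √(82369.0 − 1350.0501) = -34.612622 + 284.638279 = 250.025658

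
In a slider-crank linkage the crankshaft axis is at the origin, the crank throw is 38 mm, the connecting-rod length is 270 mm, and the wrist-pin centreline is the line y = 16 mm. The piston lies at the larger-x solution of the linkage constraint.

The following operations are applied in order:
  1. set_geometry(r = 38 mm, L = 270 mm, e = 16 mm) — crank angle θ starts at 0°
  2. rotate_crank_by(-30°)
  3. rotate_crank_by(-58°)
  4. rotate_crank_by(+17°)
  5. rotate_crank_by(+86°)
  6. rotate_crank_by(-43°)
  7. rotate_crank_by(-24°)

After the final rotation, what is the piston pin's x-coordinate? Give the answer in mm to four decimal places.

289.4574

set_geometry: r = 38 mm, L = 270 mm, e = 16 mm; θ ← 0°
rotate_crank_by(-30°): θ ← 0° -30° = -30°
rotate_crank_by(-58°): θ ← -30° -58° = -88°
rotate_crank_by(+17°): θ ← -88° +17° = -71°
rotate_crank_by(+86°): θ ← -71° +86° = 15°
rotate_crank_by(-43°): θ ← 15° -43° = -28°
rotate_crank_by(-24°): θ ← -28° -24° = -52°
crank pin P = (r cos θ, r sin θ) = (23.395136, -29.944409)
h = r sin θ − e = -29.944409 − 16 = -45.944409
x = r cos θ + √(L² − h²) = 23.395136 + √(72900.0 − 2110.8887) = 23.395136 + 266.062232 = 289.457368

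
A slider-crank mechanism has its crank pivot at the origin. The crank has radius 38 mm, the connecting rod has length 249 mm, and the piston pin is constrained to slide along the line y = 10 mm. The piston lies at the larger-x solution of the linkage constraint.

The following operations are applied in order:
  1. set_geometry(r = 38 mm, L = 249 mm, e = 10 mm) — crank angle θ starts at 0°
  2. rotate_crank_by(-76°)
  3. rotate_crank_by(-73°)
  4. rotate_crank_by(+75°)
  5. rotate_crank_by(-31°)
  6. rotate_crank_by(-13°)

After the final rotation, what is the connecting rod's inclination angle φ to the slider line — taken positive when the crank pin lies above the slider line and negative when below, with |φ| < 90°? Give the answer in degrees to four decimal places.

set_geometry: r = 38 mm, L = 249 mm, e = 10 mm; θ ← 0°
rotate_crank_by(-76°): θ ← 0° -76° = -76°
rotate_crank_by(-73°): θ ← -76° -73° = -149°
rotate_crank_by(+75°): θ ← -149° +75° = -74°
rotate_crank_by(-31°): θ ← -74° -31° = -105°
rotate_crank_by(-13°): θ ← -105° -13° = -118°
crank pin P = (r cos θ, r sin θ) = (-17.839919, -33.552009)
h = r sin θ − e = -33.552009 − 10 = -43.552009
sin φ = h / L = -43.552009 / 249 = -0.17490766
φ = arcsin(-0.17490766) = -10.073285°

-10.0733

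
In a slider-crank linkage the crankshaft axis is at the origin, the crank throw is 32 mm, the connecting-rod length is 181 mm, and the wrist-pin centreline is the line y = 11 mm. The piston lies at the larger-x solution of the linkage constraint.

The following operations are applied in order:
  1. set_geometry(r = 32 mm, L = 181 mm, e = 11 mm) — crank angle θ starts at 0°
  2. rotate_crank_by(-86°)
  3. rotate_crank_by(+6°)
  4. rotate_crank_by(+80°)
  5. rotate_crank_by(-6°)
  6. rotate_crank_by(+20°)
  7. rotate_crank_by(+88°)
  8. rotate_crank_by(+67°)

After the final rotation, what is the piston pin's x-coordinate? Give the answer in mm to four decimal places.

set_geometry: r = 32 mm, L = 181 mm, e = 11 mm; θ ← 0°
rotate_crank_by(-86°): θ ← 0° -86° = -86°
rotate_crank_by(+6°): θ ← -86° +6° = -80°
rotate_crank_by(+80°): θ ← -80° +80° = 0°
rotate_crank_by(-6°): θ ← 0° -6° = -6°
rotate_crank_by(+20°): θ ← -6° +20° = 14°
rotate_crank_by(+88°): θ ← 14° +88° = 102°
rotate_crank_by(+67°): θ ← 102° +67° = 169°
crank pin P = (r cos θ, r sin θ) = (-31.412070, 6.105888)
h = r sin θ − e = 6.105888 − 11 = -4.894112
x = r cos θ + √(L² − h²) = -31.412070 + √(32761.0 − 23.9523) = -31.412070 + 180.933821 = 149.521751

149.5218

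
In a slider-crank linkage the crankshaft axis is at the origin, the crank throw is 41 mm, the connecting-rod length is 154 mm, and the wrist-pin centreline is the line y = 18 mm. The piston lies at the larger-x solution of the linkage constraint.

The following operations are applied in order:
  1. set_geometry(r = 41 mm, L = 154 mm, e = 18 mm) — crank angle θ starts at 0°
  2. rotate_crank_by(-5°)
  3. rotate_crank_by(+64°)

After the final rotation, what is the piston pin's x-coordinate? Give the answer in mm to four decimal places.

set_geometry: r = 41 mm, L = 154 mm, e = 18 mm; θ ← 0°
rotate_crank_by(-5°): θ ← 0° -5° = -5°
rotate_crank_by(+64°): θ ← -5° +64° = 59°
crank pin P = (r cos θ, r sin θ) = (21.116561, 35.143859)
h = r sin θ − e = 35.143859 − 18 = 17.143859
x = r cos θ + √(L² − h²) = 21.116561 + √(23716.0 − 293.9119) = 21.116561 + 153.042766 = 174.159327

174.1593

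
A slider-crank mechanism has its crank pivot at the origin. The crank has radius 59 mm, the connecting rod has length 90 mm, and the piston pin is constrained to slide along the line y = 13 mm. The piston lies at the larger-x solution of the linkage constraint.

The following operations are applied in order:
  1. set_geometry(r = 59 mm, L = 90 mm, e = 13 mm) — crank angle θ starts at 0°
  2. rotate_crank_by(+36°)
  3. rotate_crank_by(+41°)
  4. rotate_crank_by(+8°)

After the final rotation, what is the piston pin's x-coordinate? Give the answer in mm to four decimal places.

82.6316

set_geometry: r = 59 mm, L = 90 mm, e = 13 mm; θ ← 0°
rotate_crank_by(+36°): θ ← 0° +36° = 36°
rotate_crank_by(+41°): θ ← 36° +41° = 77°
rotate_crank_by(+8°): θ ← 77° +8° = 85°
crank pin P = (r cos θ, r sin θ) = (5.142189, 58.775487)
h = r sin θ − e = 58.775487 − 13 = 45.775487
x = r cos θ + √(L² − h²) = 5.142189 + √(8100.0 − 2095.3952) = 5.142189 + 77.489385 = 82.631574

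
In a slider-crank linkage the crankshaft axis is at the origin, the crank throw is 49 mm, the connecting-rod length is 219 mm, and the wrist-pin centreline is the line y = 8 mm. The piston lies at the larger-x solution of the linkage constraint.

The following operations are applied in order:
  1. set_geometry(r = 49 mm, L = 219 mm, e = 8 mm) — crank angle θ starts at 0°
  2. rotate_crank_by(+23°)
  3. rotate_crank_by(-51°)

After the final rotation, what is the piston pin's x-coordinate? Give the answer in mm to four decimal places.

set_geometry: r = 49 mm, L = 219 mm, e = 8 mm; θ ← 0°
rotate_crank_by(+23°): θ ← 0° +23° = 23°
rotate_crank_by(-51°): θ ← 23° -51° = -28°
crank pin P = (r cos θ, r sin θ) = (43.264432, -23.004107)
h = r sin θ − e = -23.004107 − 8 = -31.004107
x = r cos θ + √(L² − h²) = 43.264432 + √(47961.0 − 961.2546) = 43.264432 + 216.794247 = 260.058679

260.0587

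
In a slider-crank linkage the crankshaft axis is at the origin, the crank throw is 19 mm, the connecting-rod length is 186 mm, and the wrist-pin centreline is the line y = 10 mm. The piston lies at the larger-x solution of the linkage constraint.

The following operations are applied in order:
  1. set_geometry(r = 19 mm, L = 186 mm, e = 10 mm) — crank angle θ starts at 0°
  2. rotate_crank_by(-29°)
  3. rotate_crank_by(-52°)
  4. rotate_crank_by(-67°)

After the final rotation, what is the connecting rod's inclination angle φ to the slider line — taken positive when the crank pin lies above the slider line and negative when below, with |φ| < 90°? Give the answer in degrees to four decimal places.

-6.1940

set_geometry: r = 19 mm, L = 186 mm, e = 10 mm; θ ← 0°
rotate_crank_by(-29°): θ ← 0° -29° = -29°
rotate_crank_by(-52°): θ ← -29° -52° = -81°
rotate_crank_by(-67°): θ ← -81° -67° = -148°
crank pin P = (r cos θ, r sin θ) = (-16.112914, -10.068466)
h = r sin θ − e = -10.068466 − 10 = -20.068466
sin φ = h / L = -20.068466 / 186 = -0.10789498
φ = arcsin(-0.10789498) = -6.193984°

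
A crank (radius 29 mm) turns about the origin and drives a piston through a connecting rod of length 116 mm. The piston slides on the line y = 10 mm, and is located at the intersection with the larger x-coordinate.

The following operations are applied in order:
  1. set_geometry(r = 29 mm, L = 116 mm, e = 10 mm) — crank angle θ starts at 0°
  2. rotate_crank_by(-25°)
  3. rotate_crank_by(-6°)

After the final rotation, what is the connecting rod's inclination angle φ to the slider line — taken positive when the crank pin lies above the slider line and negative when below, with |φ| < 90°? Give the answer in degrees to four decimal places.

set_geometry: r = 29 mm, L = 116 mm, e = 10 mm; θ ← 0°
rotate_crank_by(-25°): θ ← 0° -25° = -25°
rotate_crank_by(-6°): θ ← -25° -6° = -31°
crank pin P = (r cos θ, r sin θ) = (24.857852, -14.936104)
h = r sin θ − e = -14.936104 − 10 = -24.936104
sin φ = h / L = -24.936104 / 116 = -0.21496642
φ = arcsin(-0.21496642) = -12.413557°

-12.4136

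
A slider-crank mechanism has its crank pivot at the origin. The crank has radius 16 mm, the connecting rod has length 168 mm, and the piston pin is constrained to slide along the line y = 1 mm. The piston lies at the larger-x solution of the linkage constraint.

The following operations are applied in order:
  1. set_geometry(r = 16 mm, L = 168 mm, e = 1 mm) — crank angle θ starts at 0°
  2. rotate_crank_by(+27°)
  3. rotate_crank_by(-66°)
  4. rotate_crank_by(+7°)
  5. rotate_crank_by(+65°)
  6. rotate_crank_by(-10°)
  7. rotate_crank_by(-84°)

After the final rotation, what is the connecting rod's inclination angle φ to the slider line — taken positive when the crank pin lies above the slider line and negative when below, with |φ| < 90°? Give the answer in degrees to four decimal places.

-5.1204

set_geometry: r = 16 mm, L = 168 mm, e = 1 mm; θ ← 0°
rotate_crank_by(+27°): θ ← 0° +27° = 27°
rotate_crank_by(-66°): θ ← 27° -66° = -39°
rotate_crank_by(+7°): θ ← -39° +7° = -32°
rotate_crank_by(+65°): θ ← -32° +65° = 33°
rotate_crank_by(-10°): θ ← 33° -10° = 23°
rotate_crank_by(-84°): θ ← 23° -84° = -61°
crank pin P = (r cos θ, r sin θ) = (7.756954, -13.993915)
h = r sin θ − e = -13.993915 − 1 = -14.993915
sin φ = h / L = -14.993915 / 168 = -0.08924950
φ = arcsin(-0.08924950) = -5.120433°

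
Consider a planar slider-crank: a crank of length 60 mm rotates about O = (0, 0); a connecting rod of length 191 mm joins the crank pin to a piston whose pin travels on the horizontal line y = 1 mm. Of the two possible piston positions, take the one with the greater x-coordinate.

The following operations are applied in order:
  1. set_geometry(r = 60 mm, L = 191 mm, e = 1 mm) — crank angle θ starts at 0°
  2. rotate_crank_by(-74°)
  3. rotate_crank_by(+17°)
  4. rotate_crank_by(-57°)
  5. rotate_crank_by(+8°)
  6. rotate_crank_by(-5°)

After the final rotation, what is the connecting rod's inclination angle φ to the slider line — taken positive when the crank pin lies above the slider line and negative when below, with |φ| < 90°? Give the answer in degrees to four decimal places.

-17.3679

set_geometry: r = 60 mm, L = 191 mm, e = 1 mm; θ ← 0°
rotate_crank_by(-74°): θ ← 0° -74° = -74°
rotate_crank_by(+17°): θ ← -74° +17° = -57°
rotate_crank_by(-57°): θ ← -57° -57° = -114°
rotate_crank_by(+8°): θ ← -114° +8° = -106°
rotate_crank_by(-5°): θ ← -106° -5° = -111°
crank pin P = (r cos θ, r sin θ) = (-21.502077, -56.014826)
h = r sin θ − e = -56.014826 − 1 = -57.014826
sin φ = h / L = -57.014826 / 191 = -0.29850694
φ = arcsin(-0.29850694) = -17.367949°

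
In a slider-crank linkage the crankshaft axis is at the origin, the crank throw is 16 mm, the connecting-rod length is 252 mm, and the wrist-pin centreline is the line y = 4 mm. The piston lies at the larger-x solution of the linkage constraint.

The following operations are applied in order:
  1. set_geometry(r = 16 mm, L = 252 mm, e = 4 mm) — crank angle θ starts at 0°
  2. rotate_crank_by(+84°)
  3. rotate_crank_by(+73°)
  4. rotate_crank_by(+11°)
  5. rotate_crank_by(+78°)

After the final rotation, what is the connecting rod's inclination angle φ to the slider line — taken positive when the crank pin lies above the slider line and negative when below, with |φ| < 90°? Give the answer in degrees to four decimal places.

-4.2366

set_geometry: r = 16 mm, L = 252 mm, e = 4 mm; θ ← 0°
rotate_crank_by(+84°): θ ← 0° +84° = 84°
rotate_crank_by(+73°): θ ← 84° +73° = 157°
rotate_crank_by(+11°): θ ← 157° +11° = 168°
rotate_crank_by(+78°): θ ← 168° +78° = 246°
crank pin P = (r cos θ, r sin θ) = (-6.507786, -14.616727)
h = r sin θ − e = -14.616727 − 4 = -18.616727
sin φ = h / L = -18.616727 / 252 = -0.07387590
φ = arcsin(-0.07387590) = -4.236637°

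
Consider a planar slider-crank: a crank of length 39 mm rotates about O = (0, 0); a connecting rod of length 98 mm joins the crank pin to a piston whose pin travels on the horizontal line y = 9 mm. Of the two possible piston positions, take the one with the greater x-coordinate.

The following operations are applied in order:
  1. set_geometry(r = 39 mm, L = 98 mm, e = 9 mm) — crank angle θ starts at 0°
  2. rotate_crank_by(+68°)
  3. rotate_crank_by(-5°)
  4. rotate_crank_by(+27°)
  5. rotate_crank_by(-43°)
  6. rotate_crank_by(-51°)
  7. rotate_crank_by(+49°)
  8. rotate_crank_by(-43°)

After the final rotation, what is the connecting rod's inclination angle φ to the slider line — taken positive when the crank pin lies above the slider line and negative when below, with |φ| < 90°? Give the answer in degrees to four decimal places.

-4.4706

set_geometry: r = 39 mm, L = 98 mm, e = 9 mm; θ ← 0°
rotate_crank_by(+68°): θ ← 0° +68° = 68°
rotate_crank_by(-5°): θ ← 68° -5° = 63°
rotate_crank_by(+27°): θ ← 63° +27° = 90°
rotate_crank_by(-43°): θ ← 90° -43° = 47°
rotate_crank_by(-51°): θ ← 47° -51° = -4°
rotate_crank_by(+49°): θ ← -4° +49° = 45°
rotate_crank_by(-43°): θ ← 45° -43° = 2°
crank pin P = (r cos θ, r sin θ) = (38.976242, 1.361080)
h = r sin θ − e = 1.361080 − 9 = -7.638920
sin φ = h / L = -7.638920 / 98 = -0.07794816
φ = arcsin(-0.07794816) = -4.470636°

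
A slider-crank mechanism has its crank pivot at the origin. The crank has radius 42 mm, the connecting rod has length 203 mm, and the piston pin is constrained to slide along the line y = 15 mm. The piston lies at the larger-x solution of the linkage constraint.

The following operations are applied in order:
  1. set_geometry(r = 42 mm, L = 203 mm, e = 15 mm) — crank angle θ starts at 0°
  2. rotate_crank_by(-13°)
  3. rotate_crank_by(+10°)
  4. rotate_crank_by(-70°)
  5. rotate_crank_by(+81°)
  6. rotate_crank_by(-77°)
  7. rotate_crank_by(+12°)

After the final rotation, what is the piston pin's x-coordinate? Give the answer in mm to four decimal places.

219.5638

set_geometry: r = 42 mm, L = 203 mm, e = 15 mm; θ ← 0°
rotate_crank_by(-13°): θ ← 0° -13° = -13°
rotate_crank_by(+10°): θ ← -13° +10° = -3°
rotate_crank_by(-70°): θ ← -3° -70° = -73°
rotate_crank_by(+81°): θ ← -73° +81° = 8°
rotate_crank_by(-77°): θ ← 8° -77° = -69°
rotate_crank_by(+12°): θ ← -69° +12° = -57°
crank pin P = (r cos θ, r sin θ) = (22.874839, -35.224164)
h = r sin θ − e = -35.224164 − 15 = -50.224164
x = r cos θ + √(L² − h²) = 22.874839 + √(41209.0 − 2522.4666) = 22.874839 + 196.688925 = 219.563765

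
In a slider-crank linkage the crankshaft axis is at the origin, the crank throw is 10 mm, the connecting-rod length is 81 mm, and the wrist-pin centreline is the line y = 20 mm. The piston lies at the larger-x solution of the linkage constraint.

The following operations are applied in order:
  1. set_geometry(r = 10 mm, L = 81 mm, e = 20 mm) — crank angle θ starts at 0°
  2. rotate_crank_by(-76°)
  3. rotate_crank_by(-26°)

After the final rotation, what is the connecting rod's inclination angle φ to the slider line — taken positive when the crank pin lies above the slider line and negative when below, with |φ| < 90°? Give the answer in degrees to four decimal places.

set_geometry: r = 10 mm, L = 81 mm, e = 20 mm; θ ← 0°
rotate_crank_by(-76°): θ ← 0° -76° = -76°
rotate_crank_by(-26°): θ ← -76° -26° = -102°
crank pin P = (r cos θ, r sin θ) = (-2.079117, -9.781476)
h = r sin θ − e = -9.781476 − 20 = -29.781476
sin φ = h / L = -29.781476 / 81 = -0.36767254
φ = arcsin(-0.36767254) = -21.572148°

-21.5721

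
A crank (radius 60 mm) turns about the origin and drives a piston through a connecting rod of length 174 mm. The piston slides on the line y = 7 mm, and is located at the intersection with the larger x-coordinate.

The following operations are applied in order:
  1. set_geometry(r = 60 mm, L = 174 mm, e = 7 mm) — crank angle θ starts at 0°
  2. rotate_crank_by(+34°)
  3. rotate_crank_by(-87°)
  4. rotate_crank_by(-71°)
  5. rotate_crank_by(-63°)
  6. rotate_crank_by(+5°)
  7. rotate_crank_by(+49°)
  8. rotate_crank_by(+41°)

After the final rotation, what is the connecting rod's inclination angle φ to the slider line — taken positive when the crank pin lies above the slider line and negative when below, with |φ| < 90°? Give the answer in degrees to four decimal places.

-22.6343

set_geometry: r = 60 mm, L = 174 mm, e = 7 mm; θ ← 0°
rotate_crank_by(+34°): θ ← 0° +34° = 34°
rotate_crank_by(-87°): θ ← 34° -87° = -53°
rotate_crank_by(-71°): θ ← -53° -71° = -124°
rotate_crank_by(-63°): θ ← -124° -63° = -187°
rotate_crank_by(+5°): θ ← -187° +5° = -182°
rotate_crank_by(+49°): θ ← -182° +49° = -133°
rotate_crank_by(+41°): θ ← -133° +41° = -92°
crank pin P = (r cos θ, r sin θ) = (-2.093970, -59.963450)
h = r sin θ − e = -59.963450 − 7 = -66.963450
sin φ = h / L = -66.963450 / 174 = -0.38484741
φ = arcsin(-0.38484741) = -22.634268°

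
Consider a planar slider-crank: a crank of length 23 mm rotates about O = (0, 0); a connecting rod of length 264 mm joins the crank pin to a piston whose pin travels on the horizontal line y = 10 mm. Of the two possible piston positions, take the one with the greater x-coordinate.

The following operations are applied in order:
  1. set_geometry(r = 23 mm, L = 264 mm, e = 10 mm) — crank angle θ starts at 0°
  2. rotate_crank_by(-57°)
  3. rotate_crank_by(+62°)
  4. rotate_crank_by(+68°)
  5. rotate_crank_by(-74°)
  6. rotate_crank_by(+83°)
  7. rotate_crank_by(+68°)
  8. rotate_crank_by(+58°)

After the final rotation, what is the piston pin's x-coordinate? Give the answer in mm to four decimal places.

set_geometry: r = 23 mm, L = 264 mm, e = 10 mm; θ ← 0°
rotate_crank_by(-57°): θ ← 0° -57° = -57°
rotate_crank_by(+62°): θ ← -57° +62° = 5°
rotate_crank_by(+68°): θ ← 5° +68° = 73°
rotate_crank_by(-74°): θ ← 73° -74° = -1°
rotate_crank_by(+83°): θ ← -1° +83° = 82°
rotate_crank_by(+68°): θ ← 82° +68° = 150°
rotate_crank_by(+58°): θ ← 150° +58° = 208°
crank pin P = (r cos θ, r sin θ) = (-20.307795, -10.797846)
h = r sin θ − e = -10.797846 − 10 = -20.797846
x = r cos θ + √(L² − h²) = -20.307795 + √(69696.0 − 432.5504) = -20.307795 + 263.179501 = 242.871706

242.8717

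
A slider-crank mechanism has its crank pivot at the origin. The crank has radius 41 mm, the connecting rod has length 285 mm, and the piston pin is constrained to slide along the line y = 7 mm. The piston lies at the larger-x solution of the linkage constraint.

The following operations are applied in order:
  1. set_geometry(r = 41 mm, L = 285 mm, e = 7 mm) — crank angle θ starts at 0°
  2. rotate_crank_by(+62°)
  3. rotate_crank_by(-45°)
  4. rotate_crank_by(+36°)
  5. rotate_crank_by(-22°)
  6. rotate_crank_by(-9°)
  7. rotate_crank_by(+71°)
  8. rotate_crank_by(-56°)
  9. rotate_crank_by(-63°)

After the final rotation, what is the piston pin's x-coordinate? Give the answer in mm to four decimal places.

320.7543

set_geometry: r = 41 mm, L = 285 mm, e = 7 mm; θ ← 0°
rotate_crank_by(+62°): θ ← 0° +62° = 62°
rotate_crank_by(-45°): θ ← 62° -45° = 17°
rotate_crank_by(+36°): θ ← 17° +36° = 53°
rotate_crank_by(-22°): θ ← 53° -22° = 31°
rotate_crank_by(-9°): θ ← 31° -9° = 22°
rotate_crank_by(+71°): θ ← 22° +71° = 93°
rotate_crank_by(-56°): θ ← 93° -56° = 37°
rotate_crank_by(-63°): θ ← 37° -63° = -26°
crank pin P = (r cos θ, r sin θ) = (36.850556, -17.973217)
h = r sin θ − e = -17.973217 − 7 = -24.973217
x = r cos θ + √(L² − h²) = 36.850556 + √(81225.0 − 623.6616) = 36.850556 + 283.903749 = 320.754304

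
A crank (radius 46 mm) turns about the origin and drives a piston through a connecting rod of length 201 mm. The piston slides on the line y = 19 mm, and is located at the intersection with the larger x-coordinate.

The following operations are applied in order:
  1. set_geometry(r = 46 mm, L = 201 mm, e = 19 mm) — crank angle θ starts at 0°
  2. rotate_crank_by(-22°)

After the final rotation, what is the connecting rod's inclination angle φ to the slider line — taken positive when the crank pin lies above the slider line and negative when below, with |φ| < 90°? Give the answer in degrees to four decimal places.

-10.3848

set_geometry: r = 46 mm, L = 201 mm, e = 19 mm; θ ← 0°
rotate_crank_by(-22°): θ ← 0° -22° = -22°
crank pin P = (r cos θ, r sin θ) = (42.650457, -17.231903)
h = r sin θ − e = -17.231903 − 19 = -36.231903
sin φ = h / L = -36.231903 / 201 = -0.18025823
φ = arcsin(-0.18025823) = -10.384801°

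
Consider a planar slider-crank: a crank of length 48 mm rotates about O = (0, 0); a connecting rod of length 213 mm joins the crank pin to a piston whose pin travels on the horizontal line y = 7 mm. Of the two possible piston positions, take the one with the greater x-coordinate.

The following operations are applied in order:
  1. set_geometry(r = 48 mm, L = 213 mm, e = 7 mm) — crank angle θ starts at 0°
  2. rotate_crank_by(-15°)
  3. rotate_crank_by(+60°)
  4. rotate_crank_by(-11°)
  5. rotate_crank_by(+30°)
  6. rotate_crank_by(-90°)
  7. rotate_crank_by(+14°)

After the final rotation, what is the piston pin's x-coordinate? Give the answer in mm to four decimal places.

259.2732

set_geometry: r = 48 mm, L = 213 mm, e = 7 mm; θ ← 0°
rotate_crank_by(-15°): θ ← 0° -15° = -15°
rotate_crank_by(+60°): θ ← -15° +60° = 45°
rotate_crank_by(-11°): θ ← 45° -11° = 34°
rotate_crank_by(+30°): θ ← 34° +30° = 64°
rotate_crank_by(-90°): θ ← 64° -90° = -26°
rotate_crank_by(+14°): θ ← -26° +14° = -12°
crank pin P = (r cos θ, r sin θ) = (46.951085, -9.979761)
h = r sin θ − e = -9.979761 − 7 = -16.979761
x = r cos θ + √(L² − h²) = 46.951085 + √(45369.0 − 288.3123) = 46.951085 + 212.322132 = 259.273217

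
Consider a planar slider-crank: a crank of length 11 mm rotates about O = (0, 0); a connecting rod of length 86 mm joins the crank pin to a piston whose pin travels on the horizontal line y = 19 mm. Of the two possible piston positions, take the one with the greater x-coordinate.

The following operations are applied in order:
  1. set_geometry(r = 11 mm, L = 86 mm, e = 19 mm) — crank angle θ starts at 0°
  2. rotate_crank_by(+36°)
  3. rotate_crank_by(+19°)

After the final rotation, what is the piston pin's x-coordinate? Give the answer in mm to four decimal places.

91.7272

set_geometry: r = 11 mm, L = 86 mm, e = 19 mm; θ ← 0°
rotate_crank_by(+36°): θ ← 0° +36° = 36°
rotate_crank_by(+19°): θ ← 36° +19° = 55°
crank pin P = (r cos θ, r sin θ) = (6.309341, 9.010672)
h = r sin θ − e = 9.010672 − 19 = -9.989328
x = r cos θ + √(L² − h²) = 6.309341 + √(7396.0 − 99.7867) = 6.309341 + 85.417875 = 91.727216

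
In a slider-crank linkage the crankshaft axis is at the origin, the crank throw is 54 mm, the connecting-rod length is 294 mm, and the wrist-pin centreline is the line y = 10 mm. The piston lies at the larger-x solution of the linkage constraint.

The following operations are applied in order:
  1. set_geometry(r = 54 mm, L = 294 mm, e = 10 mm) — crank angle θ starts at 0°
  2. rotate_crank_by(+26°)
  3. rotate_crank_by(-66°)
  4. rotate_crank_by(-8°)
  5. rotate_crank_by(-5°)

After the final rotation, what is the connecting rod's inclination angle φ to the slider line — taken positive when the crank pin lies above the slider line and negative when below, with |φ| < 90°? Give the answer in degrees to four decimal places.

-10.4106

set_geometry: r = 54 mm, L = 294 mm, e = 10 mm; θ ← 0°
rotate_crank_by(+26°): θ ← 0° +26° = 26°
rotate_crank_by(-66°): θ ← 26° -66° = -40°
rotate_crank_by(-8°): θ ← -40° -8° = -48°
rotate_crank_by(-5°): θ ← -48° -5° = -53°
crank pin P = (r cos θ, r sin θ) = (32.498011, -43.126318)
h = r sin θ − e = -43.126318 − 10 = -53.126318
sin φ = h / L = -53.126318 / 294 = -0.18070176
φ = arcsin(-0.18070176) = -10.410638°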